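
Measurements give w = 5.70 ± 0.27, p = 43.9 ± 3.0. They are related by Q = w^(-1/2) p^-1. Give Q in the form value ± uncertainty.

Each factor contributes (exponent × relative error)² to (δQ/Q)²:
  (−½·δw/w)² = (-0.5×0.0474)² = 0.000561;  (-1·δp/p)² = (-1×0.0683)² = 0.00467
δQ/Q = √(0.00523) = 0.0723
Q = 0.00954, so δQ = 0.0723 × 0.00954 = 0.000690.

0.00954 ± 0.000690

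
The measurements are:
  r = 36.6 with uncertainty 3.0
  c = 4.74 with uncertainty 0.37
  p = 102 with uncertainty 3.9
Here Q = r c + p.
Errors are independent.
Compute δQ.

Let w = r·c = 173. δw/w = √((1·δr/r)² + (1·δc/c)²) = √(0.00672 + 0.00609) = 0.113, so δw = 19.6.
Q = w + p: δQ = √(δw² + δp²) = √(386 + 15.2) = 20.0

20.0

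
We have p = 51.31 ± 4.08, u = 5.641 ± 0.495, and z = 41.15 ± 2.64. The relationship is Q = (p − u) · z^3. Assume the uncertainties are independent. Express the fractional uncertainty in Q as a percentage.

21.2%

Let w = p − u = 45.67. δw = √(δp² + δu²) = √(16.6 + 0.245) = 4.11, so δw/w = 0.0900.
Q is then a monomial in w, z:
δQ/Q = √((δw/w)² + (3·δz/z)²) = √(0.00810 + 0.0370) = 0.212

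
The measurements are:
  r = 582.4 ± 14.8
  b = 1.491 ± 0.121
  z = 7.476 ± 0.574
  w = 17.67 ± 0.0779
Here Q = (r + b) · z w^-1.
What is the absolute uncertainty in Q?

Let u = r + b = 583.9. δu = √(δr² + δb²) = √(219 + 0.0146) = 14.8, so δu/u = 0.0253.
Q is then a monomial in u, z, w:
δQ/Q = √((δu/u)² + (1·δz/z)² + (-1·δw/w)²) = √(0.000643 + 0.00590 + 1.94e-05) = 0.0810
Q = 247.0, so δQ = 0.0810 × 247.0 = 20.0.

20.0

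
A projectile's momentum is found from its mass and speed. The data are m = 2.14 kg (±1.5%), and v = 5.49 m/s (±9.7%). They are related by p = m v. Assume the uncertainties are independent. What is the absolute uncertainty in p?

1.15 kg·m/s

Since p is a product/quotient, work with relative uncertainties:
  (1·δm/m)² = (1×0.0150)² = 0.000225;  (1·δv/v)² = (1×0.0970)² = 0.00941
δp/p = √(0.00963) = 0.0982
p = 11.7 kg·m/s, so δp = 0.0982 × 11.7 = 1.15 kg·m/s.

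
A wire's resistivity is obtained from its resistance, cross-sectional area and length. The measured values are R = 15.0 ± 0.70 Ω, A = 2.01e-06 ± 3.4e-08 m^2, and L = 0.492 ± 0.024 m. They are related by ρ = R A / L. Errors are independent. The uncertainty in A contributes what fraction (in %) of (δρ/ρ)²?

5.91%

(δρ/ρ)² = (1·δR/R)² + (1·δA/A)² + (-1·δL/L)²
  R term: (1×0.0467)² = 0.00218
  A term: (1×0.0169)² = 0.000286
  L term: (-1×0.0488)² = 0.00238
Total = 0.00484. Share from A = 0.000286/0.00484 = 0.0591.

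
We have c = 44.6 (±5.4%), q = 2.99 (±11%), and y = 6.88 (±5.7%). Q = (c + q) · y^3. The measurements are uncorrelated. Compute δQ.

2770

Let u = c + q = 47.6. δu = √(δc² + δq²) = √(5.80 + 0.108) = 2.43, so δu/u = 0.0511.
Q is then a monomial in u, y:
δQ/Q = √((δu/u)² + (3·δy/y)²) = √(0.00261 + 0.0292) = 0.178
Q = 15500, so δQ = 0.178 × 15500 = 2770.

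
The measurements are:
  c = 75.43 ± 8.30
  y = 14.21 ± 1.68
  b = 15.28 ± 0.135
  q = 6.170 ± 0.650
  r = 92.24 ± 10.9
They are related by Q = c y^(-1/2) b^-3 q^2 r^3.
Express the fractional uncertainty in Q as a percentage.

43.2%

For a monomial Q ∝ c, y^(-1/2), b^-3, q^2, r^3, fractional errors add in quadrature:
  (1·δc/c)² = (1×0.110)² = 0.0121;  (−½·δy/y)² = (-0.5×0.118)² = 0.00349;  (-3·δb/b)² = (-3×0.00884)² = 0.000703;  (2·δq/q)² = (2×0.105)² = 0.0444;  (3·δr/r)² = (3×0.118)² = 0.126
δQ/Q = √(0.186) = 0.432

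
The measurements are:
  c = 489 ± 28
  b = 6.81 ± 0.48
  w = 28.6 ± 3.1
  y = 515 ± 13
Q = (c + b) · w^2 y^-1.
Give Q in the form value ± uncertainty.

787 ± 178

Let u = c + b = 496. δu = √(δc² + δb²) = √(784 + 0.230) = 28.0, so δu/u = 0.0565.
Q is then a monomial in u, w, y:
δQ/Q = √((δu/u)² + (2·δw/w)² + (-1·δy/y)²) = √(0.00319 + 0.0470 + 0.000637) = 0.225
Q = 787, so δQ = 0.225 × 787 = 178.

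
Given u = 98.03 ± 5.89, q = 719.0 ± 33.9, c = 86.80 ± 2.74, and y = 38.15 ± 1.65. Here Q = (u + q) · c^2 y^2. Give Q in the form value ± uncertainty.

(8.959 ± 1.03) × 10^9

Let w = u + q = 817.0. δw = √(δu² + δq²) = √(34.7 + 1150) = 34.4, so δw/w = 0.0421.
Q is then a monomial in w, c, y:
δQ/Q = √((δw/w)² + (2·δc/c)² + (2·δy/y)²) = √(0.00177 + 0.00399 + 0.00748) = 0.115
Q = 8.959e+09, so δQ = 0.115 × 8.959e+09 = 1.03e+09.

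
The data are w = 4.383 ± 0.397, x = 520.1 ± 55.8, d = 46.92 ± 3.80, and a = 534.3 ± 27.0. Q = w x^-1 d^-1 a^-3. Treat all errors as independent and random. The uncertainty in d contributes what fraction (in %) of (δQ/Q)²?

13.3%

(δQ/Q)² = (1·δw/w)² + (-1·δx/x)² + (-1·δd/d)² + (-3·δa/a)²
  w term: (1×0.0906)² = 0.00820
  x term: (-1×0.107)² = 0.0115
  d term: (-1×0.0810)² = 0.00656
  a term: (-3×0.0505)² = 0.0230
Total = 0.0493. Share from d = 0.00656/0.0493 = 0.133.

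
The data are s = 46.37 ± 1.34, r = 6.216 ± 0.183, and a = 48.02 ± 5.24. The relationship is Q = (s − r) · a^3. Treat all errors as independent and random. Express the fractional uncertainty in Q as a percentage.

32.9%

Let u = s − r = 40.15. δu = √(δs² + δr²) = √(1.80 + 0.0335) = 1.35, so δu/u = 0.0337.
Q is then a monomial in u, a:
δQ/Q = √((δu/u)² + (3·δa/a)²) = √(0.00113 + 0.107) = 0.329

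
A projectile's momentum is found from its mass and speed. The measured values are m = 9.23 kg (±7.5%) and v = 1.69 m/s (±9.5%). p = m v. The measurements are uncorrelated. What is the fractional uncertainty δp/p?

0.121

Relative error in a monomial: (δp/p)² = Σ (nᵢ · δxᵢ/xᵢ)².
  (1·δm/m)² = (1×0.0750)² = 0.00562;  (1·δv/v)² = (1×0.0950)² = 0.00903
δp/p = √(0.0146) = 0.121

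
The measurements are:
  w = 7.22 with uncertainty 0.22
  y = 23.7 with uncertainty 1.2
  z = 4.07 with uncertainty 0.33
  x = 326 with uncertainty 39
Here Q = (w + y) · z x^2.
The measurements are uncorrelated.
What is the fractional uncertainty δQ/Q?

0.256

Let u = w + y = 30.9. δu = √(δw² + δy²) = √(0.0484 + 1.44) = 1.22, so δu/u = 0.0395.
Q is then a monomial in u, z, x:
δQ/Q = √((δu/u)² + (1·δz/z)² + (2·δx/x)²) = √(0.00156 + 0.00657 + 0.0572) = 0.256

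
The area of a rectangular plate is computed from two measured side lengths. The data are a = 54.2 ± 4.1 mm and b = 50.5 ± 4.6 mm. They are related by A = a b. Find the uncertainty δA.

324 mm^2

Each factor contributes (exponent × relative error)² to (δA/A)²:
  (1·δa/a)² = (1×0.0756)² = 0.00572;  (1·δb/b)² = (1×0.0911)² = 0.00830
δA/A = √(0.0140) = 0.118
A = 2740 mm^2, so δA = 0.118 × 2740 = 324 mm^2.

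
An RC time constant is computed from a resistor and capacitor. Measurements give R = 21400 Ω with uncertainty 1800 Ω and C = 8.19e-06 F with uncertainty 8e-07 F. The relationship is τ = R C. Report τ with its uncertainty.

0.175 ± 0.0226 s

Each factor contributes (exponent × relative error)² to (δτ/τ)²:
  (1·δR/R)² = (1×0.0841)² = 0.00707;  (1·δC/C)² = (1×0.0977)² = 0.00954
δτ/τ = √(0.0166) = 0.129
τ = 0.175 s, so δτ = 0.129 × 0.175 = 0.0226 s.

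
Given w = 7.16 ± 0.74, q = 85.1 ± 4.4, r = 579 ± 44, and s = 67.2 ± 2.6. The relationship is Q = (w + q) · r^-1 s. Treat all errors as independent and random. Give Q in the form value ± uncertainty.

10.7 ± 1.05

Let u = w + q = 92.3. δu = √(δw² + δq²) = √(0.548 + 19.4) = 4.46, so δu/u = 0.0484.
Q is then a monomial in u, r, s:
δQ/Q = √((δu/u)² + (-1·δr/r)² + (1·δs/s)²) = √(0.00234 + 0.00577 + 0.00150) = 0.0980
Q = 10.7, so δQ = 0.0980 × 10.7 = 1.05.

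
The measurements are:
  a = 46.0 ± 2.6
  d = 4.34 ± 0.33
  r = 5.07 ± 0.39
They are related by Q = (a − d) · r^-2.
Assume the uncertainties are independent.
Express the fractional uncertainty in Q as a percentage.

Let u = a − d = 41.7. δu = √(δa² + δd²) = √(6.76 + 0.109) = 2.62, so δu/u = 0.0629.
Q is then a monomial in u, r:
δQ/Q = √((δu/u)² + (-2·δr/r)²) = √(0.00396 + 0.0237) = 0.166

16.6%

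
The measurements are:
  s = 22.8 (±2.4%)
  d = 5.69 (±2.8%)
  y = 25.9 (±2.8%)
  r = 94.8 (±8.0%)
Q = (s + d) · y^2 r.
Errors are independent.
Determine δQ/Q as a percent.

9.97%

Let u = s + d = 28.5. δu = √(δs² + δd²) = √(0.299 + 0.0254) = 0.570, so δu/u = 0.0200.
Q is then a monomial in u, y, r:
δQ/Q = √((δu/u)² + (2·δy/y)² + (1·δr/r)²) = √(0.000400 + 0.00314 + 0.00640) = 0.0997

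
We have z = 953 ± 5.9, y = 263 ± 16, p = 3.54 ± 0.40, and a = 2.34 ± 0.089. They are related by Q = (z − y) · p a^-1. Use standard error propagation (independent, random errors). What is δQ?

Let u = z − y = 690. δu = √(δz² + δy²) = √(34.8 + 256) = 17.1, so δu/u = 0.0247.
Q is then a monomial in u, p, a:
δQ/Q = √((δu/u)² + (1·δp/p)² + (-1·δa/a)²) = √(0.000611 + 0.0128 + 0.00145) = 0.122
Q = 1040, so δQ = 0.122 × 1040 = 127.

127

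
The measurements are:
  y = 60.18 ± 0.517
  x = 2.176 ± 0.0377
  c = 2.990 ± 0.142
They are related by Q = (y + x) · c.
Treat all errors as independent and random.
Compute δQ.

Let u = y + x = 62.36. δu = √(δy² + δx²) = √(0.267 + 0.00142) = 0.518, so δu/u = 0.00831.
Q is then a monomial in u, c:
δQ/Q = √((δu/u)² + (1·δc/c)²) = √(6.91e-05 + 0.00226) = 0.0482
Q = 186.4, so δQ = 0.0482 × 186.4 = 8.99.

8.99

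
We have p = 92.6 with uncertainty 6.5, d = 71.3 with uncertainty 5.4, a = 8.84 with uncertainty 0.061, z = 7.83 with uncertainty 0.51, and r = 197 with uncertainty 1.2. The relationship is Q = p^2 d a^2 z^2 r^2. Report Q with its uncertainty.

Relative error in a monomial: (δQ/Q)² = Σ (nᵢ · δxᵢ/xᵢ)².
  (2·δp/p)² = (2×0.0702)² = 0.0197;  (1·δd/d)² = (1×0.0757)² = 0.00574;  (2·δa/a)² = (2×0.00690)² = 0.000190;  (2·δz/z)² = (2×0.0651)² = 0.0170;  (2·δr/r)² = (2×0.00609)² = 0.000148
δQ/Q = √(0.0428) = 0.207
Q = 1.14e+14, so δQ = 0.207 × 1.14e+14 = 2.35e+13.

(1.14 ± 0.235) × 10^14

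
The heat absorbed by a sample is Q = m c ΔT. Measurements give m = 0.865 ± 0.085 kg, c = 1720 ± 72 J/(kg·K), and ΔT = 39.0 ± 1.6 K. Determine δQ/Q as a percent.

Each factor contributes (exponent × relative error)² to (δQ/Q)²:
  (1·δm/m)² = (1×0.0983)² = 0.00966;  (1·δc/c)² = (1×0.0419)² = 0.00175;  (1·δΔT/ΔT)² = (1×0.0410)² = 0.00168
δQ/Q = √(0.0131) = 0.114

11.4%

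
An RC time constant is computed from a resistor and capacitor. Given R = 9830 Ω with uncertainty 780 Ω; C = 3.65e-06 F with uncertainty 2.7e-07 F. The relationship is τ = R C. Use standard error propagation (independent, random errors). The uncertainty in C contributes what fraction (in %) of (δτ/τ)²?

46.5%

(δτ/τ)² = (1·δR/R)² + (1·δC/C)²
  R term: (1×0.0793)² = 0.00630
  C term: (1×0.0740)² = 0.00547
Total = 0.0118. Share from C = 0.00547/0.0118 = 0.465.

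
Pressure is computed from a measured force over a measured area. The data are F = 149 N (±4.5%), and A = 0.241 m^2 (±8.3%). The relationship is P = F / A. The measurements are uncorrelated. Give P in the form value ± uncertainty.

618 ± 58.4 Pa

Products/powers → add relative errors in quadrature, weighted by exponent:
  (1·δF/F)² = (1×0.0450)² = 0.00202;  (-1·δA/A)² = (-1×0.0830)² = 0.00689
δP/P = √(0.00891) = 0.0944
P = 618 Pa, so δP = 0.0944 × 618 = 58.4 Pa.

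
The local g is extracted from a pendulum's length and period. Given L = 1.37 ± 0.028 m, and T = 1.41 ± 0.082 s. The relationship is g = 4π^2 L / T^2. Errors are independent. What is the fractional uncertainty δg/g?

Each factor contributes (exponent × relative error)² to (δg/g)²:
  (1·δL/L)² = (1×0.0204)² = 0.000418;  (-2·δT/T)² = (-2×0.0582)² = 0.0135
δg/g = √(0.0139) = 0.118

0.118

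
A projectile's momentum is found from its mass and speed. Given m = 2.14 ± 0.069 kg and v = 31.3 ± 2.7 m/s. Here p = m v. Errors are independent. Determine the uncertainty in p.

Relative error in a monomial: (δp/p)² = Σ (nᵢ · δxᵢ/xᵢ)².
  (1·δm/m)² = (1×0.0322)² = 0.00104;  (1·δv/v)² = (1×0.0863)² = 0.00744
δp/p = √(0.00848) = 0.0921
p = 67.0 kg·m/s, so δp = 0.0921 × 67.0 = 6.17 kg·m/s.

6.17 kg·m/s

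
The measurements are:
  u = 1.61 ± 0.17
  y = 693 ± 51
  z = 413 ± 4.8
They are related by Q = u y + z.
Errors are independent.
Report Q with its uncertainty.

1530 ± 144

Let p = u·y = 1120. δp/p = √((1·δu/u)² + (1·δy/y)²) = √(0.0111 + 0.00542) = 0.129, so δp = 144.
Q = p + z: δQ = √(δp² + δz²) = √(20600 + 23.0) = 144
Q = 1530.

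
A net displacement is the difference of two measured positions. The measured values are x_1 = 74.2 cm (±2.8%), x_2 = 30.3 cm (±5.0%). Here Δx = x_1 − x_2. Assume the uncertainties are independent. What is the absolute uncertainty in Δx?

2.57 cm

Absolute uncertainties add in quadrature for a linear combination:
  (δx_1)² = 4.32;  (δx_2)² = 2.30
δΔx = √(6.61) = 2.57 cm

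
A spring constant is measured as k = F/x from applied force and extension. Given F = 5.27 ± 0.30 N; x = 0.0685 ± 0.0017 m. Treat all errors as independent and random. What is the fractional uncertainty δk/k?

0.0621

Relative error in a monomial: (δk/k)² = Σ (nᵢ · δxᵢ/xᵢ)².
  (1·δF/F)² = (1×0.0569)² = 0.00324;  (-1·δx/x)² = (-1×0.0248)² = 0.000616
δk/k = √(0.00386) = 0.0621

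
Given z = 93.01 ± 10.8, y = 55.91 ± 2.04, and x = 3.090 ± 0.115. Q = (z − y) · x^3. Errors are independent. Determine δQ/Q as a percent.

Let u = z − y = 37.10. δu = √(δz² + δy²) = √(117 + 4.16) = 11.0, so δu/u = 0.296.
Q is then a monomial in u, x:
δQ/Q = √((δu/u)² + (3·δx/x)²) = √(0.0878 + 0.0125) = 0.317

31.7%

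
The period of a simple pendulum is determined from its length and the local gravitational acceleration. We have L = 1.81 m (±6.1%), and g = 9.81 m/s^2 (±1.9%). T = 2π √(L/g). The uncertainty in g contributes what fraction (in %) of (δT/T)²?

8.84%

(δT/T)² = (½·δL/L)² + (−½·δg/g)²
  L term: (0.5×0.0610)² = 0.000930
  g term: (-0.5×0.0190)² = 9.02e-05
Total = 0.00102. Share from g = 9.02e-05/0.00102 = 0.0884.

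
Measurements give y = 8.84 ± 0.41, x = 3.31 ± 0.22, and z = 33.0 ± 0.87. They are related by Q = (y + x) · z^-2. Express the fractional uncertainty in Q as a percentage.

Let u = y + x = 12.2. δu = √(δy² + δx²) = √(0.168 + 0.0484) = 0.465, so δu/u = 0.0383.
Q is then a monomial in u, z:
δQ/Q = √((δu/u)² + (-2·δz/z)²) = √(0.00147 + 0.00278) = 0.0652

6.52%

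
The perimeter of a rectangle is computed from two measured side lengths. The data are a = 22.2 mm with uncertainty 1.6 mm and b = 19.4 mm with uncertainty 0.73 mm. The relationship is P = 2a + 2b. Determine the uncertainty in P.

Sums and differences: (δP)² = Σ (cᵢ δxᵢ)².
  (2·δa)² = 10.2;  (2·δb)² = 2.13
δP = √(12.4) = 3.52 mm

3.52 mm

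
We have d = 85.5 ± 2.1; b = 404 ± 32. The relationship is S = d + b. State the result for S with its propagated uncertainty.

S is a linear combination, so absolute uncertainties add in quadrature:
  (δd)² = 4.41;  (δb)² = 1020
δS = √(1030) = 32.1
S = 490.

490 ± 32.1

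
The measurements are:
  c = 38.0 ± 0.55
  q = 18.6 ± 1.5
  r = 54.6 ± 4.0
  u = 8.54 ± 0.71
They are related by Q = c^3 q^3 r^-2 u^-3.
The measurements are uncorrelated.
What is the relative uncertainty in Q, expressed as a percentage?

38.0%

Each factor contributes (exponent × relative error)² to (δQ/Q)²:
  (3·δc/c)² = (3×0.0145)² = 0.00189;  (3·δq/q)² = (3×0.0806)² = 0.0585;  (-2·δr/r)² = (-2×0.0733)² = 0.0215;  (-3·δu/u)² = (-3×0.0831)² = 0.0622
δQ/Q = √(0.144) = 0.380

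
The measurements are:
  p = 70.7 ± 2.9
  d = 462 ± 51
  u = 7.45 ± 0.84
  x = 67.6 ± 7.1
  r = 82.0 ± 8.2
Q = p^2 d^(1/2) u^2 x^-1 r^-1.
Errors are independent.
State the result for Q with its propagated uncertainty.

Each factor contributes (exponent × relative error)² to (δQ/Q)²:
  (2·δp/p)² = (2×0.0410)² = 0.00673;  (½·δd/d)² = (0.5×0.110)² = 0.00305;  (2·δu/u)² = (2×0.113)² = 0.0509;  (-1·δx/x)² = (-1×0.105)² = 0.0110;  (-1·δr/r)² = (-1×0.100)² = 0.0100
δQ/Q = √(0.0817) = 0.286
Q = 1080, so δQ = 0.286 × 1080 = 307.

1080 ± 307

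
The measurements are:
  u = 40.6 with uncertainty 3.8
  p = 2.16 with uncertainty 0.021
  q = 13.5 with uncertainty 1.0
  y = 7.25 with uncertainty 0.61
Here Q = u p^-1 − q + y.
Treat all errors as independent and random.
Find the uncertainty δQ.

2.12

Let w = u·p^-1 = 18.8. δw/w = √((1·δu/u)² + (-1·δp/p)²) = √(0.00876 + 9.45e-05) = 0.0941, so δw = 1.77.
Q = w − q + y: δQ = √(δw² + δq² + δy²) = √(3.13 + 1.00 + 0.372) = 2.12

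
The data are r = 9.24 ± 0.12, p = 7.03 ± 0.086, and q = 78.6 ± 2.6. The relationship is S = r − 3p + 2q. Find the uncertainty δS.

5.21

Each term contributes (cᵢ δxᵢ)² to (δS)²:
  (δr)² = 0.0144;  (3·δp)² = 0.0666;  (2·δq)² = 27.0
δS = √(27.1) = 5.21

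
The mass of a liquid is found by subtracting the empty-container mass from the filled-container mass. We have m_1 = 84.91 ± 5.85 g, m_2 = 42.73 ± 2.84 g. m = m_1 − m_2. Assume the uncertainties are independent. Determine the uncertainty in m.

For a sum/difference, combine absolute errors in quadrature:
  (δm_1)² = 34.2;  (δm_2)² = 8.07
δm = √(42.3) = 6.50 g

6.50 g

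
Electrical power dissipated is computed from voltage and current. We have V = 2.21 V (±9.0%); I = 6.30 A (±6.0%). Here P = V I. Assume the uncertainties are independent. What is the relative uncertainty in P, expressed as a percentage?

Relative error in a monomial: (δP/P)² = Σ (nᵢ · δxᵢ/xᵢ)².
  (1·δV/V)² = (1×0.0900)² = 0.00810;  (1·δI/I)² = (1×0.0600)² = 0.00360
δP/P = √(0.0117) = 0.108

10.8%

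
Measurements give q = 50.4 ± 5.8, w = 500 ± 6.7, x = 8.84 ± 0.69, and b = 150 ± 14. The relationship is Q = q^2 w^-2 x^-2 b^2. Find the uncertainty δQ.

Products/powers → add relative errors in quadrature, weighted by exponent:
  (2·δq/q)² = (2×0.115)² = 0.0530;  (-2·δw/w)² = (-2×0.0134)² = 0.000718;  (-2·δx/x)² = (-2×0.0781)² = 0.0244;  (2·δb/b)² = (2×0.0933)² = 0.0348
δQ/Q = √(0.113) = 0.336
Q = 2.93, so δQ = 0.336 × 2.93 = 0.983.

0.983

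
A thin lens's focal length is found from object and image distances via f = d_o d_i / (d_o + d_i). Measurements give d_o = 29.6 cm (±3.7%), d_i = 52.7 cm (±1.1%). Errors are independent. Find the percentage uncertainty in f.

2.40%

∂f/∂d_o = (d_i/(d_o+d_i))² = 0.410;  ∂f/∂d_i = (d_o/(d_o+d_i))² = 0.129
δf = √((∂f/∂d_o · δd_o)² + (∂f/∂d_i · δd_i)²) = √(0.202 + 0.00562) = 0.455 cm
f = 19.0 cm, so δf/f = 0.455/19.0 = 0.0240.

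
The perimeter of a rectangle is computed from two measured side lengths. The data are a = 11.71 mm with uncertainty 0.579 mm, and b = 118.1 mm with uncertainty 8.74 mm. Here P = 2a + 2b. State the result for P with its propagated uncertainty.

259.6 ± 17.5 mm

Absolute uncertainties add in quadrature for a linear combination:
  (2·δa)² = 1.34;  (2·δb)² = 306
δP = √(307) = 17.5 mm
P = 259.6 mm.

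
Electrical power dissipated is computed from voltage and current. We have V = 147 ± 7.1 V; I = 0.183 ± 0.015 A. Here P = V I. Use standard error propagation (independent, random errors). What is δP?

Since P is a product/quotient, work with relative uncertainties:
  (1·δV/V)² = (1×0.0483)² = 0.00233;  (1·δI/I)² = (1×0.0820)² = 0.00672
δP/P = √(0.00905) = 0.0951
P = 26.9 W, so δP = 0.0951 × 26.9 = 2.56 W.

2.56 W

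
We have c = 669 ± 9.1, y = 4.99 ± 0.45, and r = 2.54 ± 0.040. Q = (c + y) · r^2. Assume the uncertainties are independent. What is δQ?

149

Let u = c + y = 674. δu = √(δc² + δy²) = √(82.8 + 0.203) = 9.11, so δu/u = 0.0135.
Q is then a monomial in u, r:
δQ/Q = √((δu/u)² + (2·δr/r)²) = √(0.000183 + 0.000992) = 0.0343
Q = 4350, so δQ = 0.0343 × 4350 = 149.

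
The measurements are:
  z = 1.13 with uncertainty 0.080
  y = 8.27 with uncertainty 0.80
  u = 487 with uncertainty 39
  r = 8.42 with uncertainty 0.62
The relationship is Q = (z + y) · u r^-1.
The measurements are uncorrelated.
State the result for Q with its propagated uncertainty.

Let w = z + y = 9.40. δw = √(δz² + δy²) = √(0.00640 + 0.640) = 0.804, so δw/w = 0.0855.
Q is then a monomial in w, u, r:
δQ/Q = √((δw/w)² + (1·δu/u)² + (-1·δr/r)²) = √(0.00732 + 0.00641 + 0.00542) = 0.138
Q = 544, so δQ = 0.138 × 544 = 75.2.

544 ± 75.2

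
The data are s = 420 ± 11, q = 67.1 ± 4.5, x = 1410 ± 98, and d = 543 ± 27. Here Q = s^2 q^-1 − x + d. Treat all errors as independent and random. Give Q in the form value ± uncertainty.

Let p = s^2·q^-1 = 2630. δp/p = √((2·δs/s)² + (-1·δq/q)²) = √(0.00274 + 0.00450) = 0.0851, so δp = 224.
Q = p − x + d: δQ = √(δp² + δx² + δd²) = √(50000 + 9600 + 729) = 246
Q = 1760.

1760 ± 246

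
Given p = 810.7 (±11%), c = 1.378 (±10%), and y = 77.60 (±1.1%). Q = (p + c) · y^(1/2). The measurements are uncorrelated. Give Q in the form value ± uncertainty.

Let u = p + c = 812.1. δu = √(δp² + δc²) = √(7950 + 0.0190) = 89.2, so δu/u = 0.110.
Q is then a monomial in u, y:
δQ/Q = √((δu/u)² + (½·δy/y)²) = √(0.0121 + 3.03e-05) = 0.110
Q = 7154, so δQ = 0.110 × 7154 = 787.

7154 ± 787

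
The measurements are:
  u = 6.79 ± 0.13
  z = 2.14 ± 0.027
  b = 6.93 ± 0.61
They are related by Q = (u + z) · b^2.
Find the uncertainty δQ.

Let w = u + z = 8.93. δw = √(δu² + δz²) = √(0.0169 + 0.000729) = 0.133, so δw/w = 0.0149.
Q is then a monomial in w, b:
δQ/Q = √((δw/w)² + (2·δb/b)²) = √(0.000221 + 0.0310) = 0.177
Q = 429, so δQ = 0.177 × 429 = 75.8.

75.8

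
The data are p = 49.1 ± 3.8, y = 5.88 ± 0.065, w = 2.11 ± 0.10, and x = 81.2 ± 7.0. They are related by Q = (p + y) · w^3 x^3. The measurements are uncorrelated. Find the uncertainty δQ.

Let u = p + y = 55.0. δu = √(δp² + δy²) = √(14.4 + 0.00423) = 3.80, so δu/u = 0.0691.
Q is then a monomial in u, w, x:
δQ/Q = √((δu/u)² + (3·δw/w)² + (3·δx/x)²) = √(0.00478 + 0.0202 + 0.0669) = 0.303
Q = 2.77e+08, so δQ = 0.303 × 2.77e+08 = 8.38e+07.

8.38e+07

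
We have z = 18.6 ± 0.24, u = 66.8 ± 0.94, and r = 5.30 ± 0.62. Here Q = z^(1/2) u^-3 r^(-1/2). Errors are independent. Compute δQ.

Relative error in a monomial: (δQ/Q)² = Σ (nᵢ · δxᵢ/xᵢ)².
  (½·δz/z)² = (0.5×0.0129)² = 4.16e-05;  (-3·δu/u)² = (-3×0.0141)² = 0.00178;  (−½·δr/r)² = (-0.5×0.117)² = 0.00342
δQ/Q = √(0.00524) = 0.0724
Q = 6.28e-06, so δQ = 0.0724 × 6.28e-06 = 4.55e-07.

4.55e-07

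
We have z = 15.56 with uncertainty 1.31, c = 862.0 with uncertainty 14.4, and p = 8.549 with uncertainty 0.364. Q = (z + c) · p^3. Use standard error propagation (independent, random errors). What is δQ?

70600

Let u = z + c = 877.6. δu = √(δz² + δc²) = √(1.72 + 207) = 14.5, so δu/u = 0.0165.
Q is then a monomial in u, p:
δQ/Q = √((δu/u)² + (3·δp/p)²) = √(0.000271 + 0.0163) = 0.129
Q = 548300, so δQ = 0.129 × 548300 = 70600.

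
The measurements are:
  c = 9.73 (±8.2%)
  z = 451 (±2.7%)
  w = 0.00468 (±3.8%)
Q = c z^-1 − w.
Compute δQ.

Let p = c·z^-1 = 0.0216. δp/p = √((1·δc/c)² + (-1·δz/z)²) = √(0.00672 + 0.000729) = 0.0863, so δp = 0.00186.
Q = p − w: δQ = √(δp² + δw²) = √(3.47e-06 + 3.16e-08) = 0.00187

0.00187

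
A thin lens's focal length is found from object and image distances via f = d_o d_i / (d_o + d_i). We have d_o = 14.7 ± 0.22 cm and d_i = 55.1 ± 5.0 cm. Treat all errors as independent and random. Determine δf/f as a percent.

2.25%

∂f/∂d_o = (d_i/(d_o+d_i))² = 0.623;  ∂f/∂d_i = (d_o/(d_o+d_i))² = 0.0444
δf = √((∂f/∂d_o · δd_o)² + (∂f/∂d_i · δd_i)²) = √(0.0188 + 0.0492) = 0.261 cm
f = 11.6 cm, so δf/f = 0.261/11.6 = 0.0225.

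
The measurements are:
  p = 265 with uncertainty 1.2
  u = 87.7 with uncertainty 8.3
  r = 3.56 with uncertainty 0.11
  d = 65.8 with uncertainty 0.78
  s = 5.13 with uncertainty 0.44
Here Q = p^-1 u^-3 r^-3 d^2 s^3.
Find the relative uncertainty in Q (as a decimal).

Relative error in a monomial: (δQ/Q)² = Σ (nᵢ · δxᵢ/xᵢ)².
  (-1·δp/p)² = (-1×0.00453)² = 2.05e-05;  (-3·δu/u)² = (-3×0.0946)² = 0.0806;  (-3·δr/r)² = (-3×0.0309)² = 0.00859;  (2·δd/d)² = (2×0.0119)² = 0.000562;  (3·δs/s)² = (3×0.0858)² = 0.0662
δQ/Q = √(0.156) = 0.395

0.395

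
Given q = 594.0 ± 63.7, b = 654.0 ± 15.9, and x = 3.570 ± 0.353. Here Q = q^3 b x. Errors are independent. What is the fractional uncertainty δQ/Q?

Relative error in a monomial: (δQ/Q)² = Σ (nᵢ · δxᵢ/xᵢ)².
  (3·δq/q)² = (3×0.107)² = 0.104;  (1·δb/b)² = (1×0.0243)² = 0.000591;  (1·δx/x)² = (1×0.0989)² = 0.00978
δQ/Q = √(0.114) = 0.337

0.337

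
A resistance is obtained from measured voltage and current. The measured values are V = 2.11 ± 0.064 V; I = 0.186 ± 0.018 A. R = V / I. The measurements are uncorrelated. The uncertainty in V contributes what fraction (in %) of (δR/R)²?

8.94%

(δR/R)² = (1·δV/V)² + (-1·δI/I)²
  V term: (1×0.0303)² = 0.000920
  I term: (-1×0.0968)² = 0.00937
Total = 0.0103. Share from V = 0.000920/0.0103 = 0.0894.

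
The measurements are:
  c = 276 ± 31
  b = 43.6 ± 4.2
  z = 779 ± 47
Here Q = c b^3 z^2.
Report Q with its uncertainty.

(1.39 ± 0.462) × 10^13

Relative error in a monomial: (δQ/Q)² = Σ (nᵢ · δxᵢ/xᵢ)².
  (1·δc/c)² = (1×0.112)² = 0.0126;  (3·δb/b)² = (3×0.0963)² = 0.0835;  (2·δz/z)² = (2×0.0603)² = 0.0146
δQ/Q = √(0.111) = 0.333
Q = 1.39e+13, so δQ = 0.333 × 1.39e+13 = 4.62e+12.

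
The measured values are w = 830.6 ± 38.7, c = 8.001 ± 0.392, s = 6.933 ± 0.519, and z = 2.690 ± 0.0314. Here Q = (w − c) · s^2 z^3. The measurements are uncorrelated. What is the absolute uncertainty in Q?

1.24e+05

Let u = w − c = 822.6. δu = √(δw² + δc²) = √(1500 + 0.154) = 38.7, so δu/u = 0.0470.
Q is then a monomial in u, s, z:
δQ/Q = √((δu/u)² + (2·δs/s)² + (3·δz/z)²) = √(0.00221 + 0.0224 + 0.00123) = 0.161
Q = 769600, so δQ = 0.161 × 769600 = 1.24e+05.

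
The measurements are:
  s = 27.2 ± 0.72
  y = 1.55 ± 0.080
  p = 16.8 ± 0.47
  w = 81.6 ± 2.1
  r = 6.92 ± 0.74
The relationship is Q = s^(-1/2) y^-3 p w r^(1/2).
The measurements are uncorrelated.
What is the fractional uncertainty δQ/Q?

Each factor contributes (exponent × relative error)² to (δQ/Q)²:
  (−½·δs/s)² = (-0.5×0.0265)² = 0.000175;  (-3·δy/y)² = (-3×0.0516)² = 0.0240;  (1·δp/p)² = (1×0.0280)² = 0.000783;  (1·δw/w)² = (1×0.0257)² = 0.000662;  (½·δr/r)² = (0.5×0.107)² = 0.00286
δQ/Q = √(0.0285) = 0.169

0.169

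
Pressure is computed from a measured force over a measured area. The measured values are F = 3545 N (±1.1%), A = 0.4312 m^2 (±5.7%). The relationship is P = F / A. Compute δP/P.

Products/powers → add relative errors in quadrature, weighted by exponent:
  (1·δF/F)² = (1×0.0110)² = 0.000121;  (-1·δA/A)² = (-1×0.0570)² = 0.00325
δP/P = √(0.00337) = 0.0581

0.0581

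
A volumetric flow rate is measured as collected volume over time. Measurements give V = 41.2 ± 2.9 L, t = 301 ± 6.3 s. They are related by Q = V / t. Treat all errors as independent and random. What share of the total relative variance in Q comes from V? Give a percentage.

91.9%

(δQ/Q)² = (1·δV/V)² + (-1·δt/t)²
  V term: (1×0.0704)² = 0.00495
  t term: (-1×0.0209)² = 0.000438
Total = 0.00539. Share from V = 0.00495/0.00539 = 0.919.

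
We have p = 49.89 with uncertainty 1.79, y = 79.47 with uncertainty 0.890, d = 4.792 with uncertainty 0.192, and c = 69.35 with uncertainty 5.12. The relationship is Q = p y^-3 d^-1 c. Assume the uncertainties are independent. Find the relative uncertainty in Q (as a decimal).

Products/powers → add relative errors in quadrature, weighted by exponent:
  (1·δp/p)² = (1×0.0359)² = 0.00129;  (-3·δy/y)² = (-3×0.0112)² = 0.00113;  (-1·δd/d)² = (-1×0.0401)² = 0.00161;  (1·δc/c)² = (1×0.0738)² = 0.00545
δQ/Q = √(0.00947) = 0.0973

0.0973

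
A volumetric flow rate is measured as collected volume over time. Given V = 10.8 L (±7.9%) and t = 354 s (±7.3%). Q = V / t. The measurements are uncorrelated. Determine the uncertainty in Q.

Relative error in a monomial: (δQ/Q)² = Σ (nᵢ · δxᵢ/xᵢ)².
  (1·δV/V)² = (1×0.0790)² = 0.00624;  (-1·δt/t)² = (-1×0.0730)² = 0.00533
δQ/Q = √(0.0116) = 0.108
Q = 0.0305 L/s, so δQ = 0.108 × 0.0305 = 0.00328 L/s.

0.00328 L/s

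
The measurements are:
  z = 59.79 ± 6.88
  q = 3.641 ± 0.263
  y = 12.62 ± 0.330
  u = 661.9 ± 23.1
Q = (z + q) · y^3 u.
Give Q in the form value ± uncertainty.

(8.439 ± 1.17) × 10^7

Let w = z + q = 63.43. δw = √(δz² + δq²) = √(47.3 + 0.0692) = 6.89, so δw/w = 0.109.
Q is then a monomial in w, y, u:
δQ/Q = √((δw/w)² + (3·δy/y)² + (1·δu/u)²) = √(0.0118 + 0.00615 + 0.00122) = 0.138
Q = 8.439e+07, so δQ = 0.138 × 8.439e+07 = 1.17e+07.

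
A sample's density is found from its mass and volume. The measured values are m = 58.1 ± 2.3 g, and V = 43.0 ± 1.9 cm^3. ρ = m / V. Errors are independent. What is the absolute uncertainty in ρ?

0.0802 g/cm^3

Each factor contributes (exponent × relative error)² to (δρ/ρ)²:
  (1·δm/m)² = (1×0.0396)² = 0.00157;  (-1·δV/V)² = (-1×0.0442)² = 0.00195
δρ/ρ = √(0.00352) = 0.0593
ρ = 1.35 g/cm^3, so δρ = 0.0593 × 1.35 = 0.0802 g/cm^3.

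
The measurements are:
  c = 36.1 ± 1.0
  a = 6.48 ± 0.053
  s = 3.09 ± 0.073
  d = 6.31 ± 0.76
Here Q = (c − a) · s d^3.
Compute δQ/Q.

0.364

Let u = c − a = 29.6. δu = √(δc² + δa²) = √(1.00 + 0.00281) = 1.00, so δu/u = 0.0338.
Q is then a monomial in u, s, d:
δQ/Q = √((δu/u)² + (1·δs/s)² + (3·δd/d)²) = √(0.00114 + 0.000558 + 0.131) = 0.364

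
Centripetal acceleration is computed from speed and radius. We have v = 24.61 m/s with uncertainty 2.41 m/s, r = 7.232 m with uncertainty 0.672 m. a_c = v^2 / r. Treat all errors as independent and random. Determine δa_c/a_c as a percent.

Products/powers → add relative errors in quadrature, weighted by exponent:
  (2·δv/v)² = (2×0.0979)² = 0.0384;  (-1·δr/r)² = (-1×0.0929)² = 0.00863
δa_c/a_c = √(0.0470) = 0.217

21.7%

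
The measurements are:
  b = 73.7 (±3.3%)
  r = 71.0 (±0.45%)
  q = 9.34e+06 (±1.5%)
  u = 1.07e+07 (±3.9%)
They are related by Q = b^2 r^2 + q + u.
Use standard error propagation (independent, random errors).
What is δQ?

1.88e+06

Let p = b^2·r^2 = 2.74e+07. δp/p = √((2·δb/b)² + (2·δr/r)²) = √(0.00436 + 8.1e-05) = 0.0666, so δp = 1.82e+06.
Q = p + q + u: δQ = √(δp² + δq² + δu²) = √(3.33e+12 + 1.96e+10 + 1.74e+11) = 1.88e+06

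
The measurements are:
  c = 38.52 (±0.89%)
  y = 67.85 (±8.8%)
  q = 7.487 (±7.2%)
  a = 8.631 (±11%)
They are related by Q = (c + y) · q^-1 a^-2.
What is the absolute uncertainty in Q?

0.0454

Let u = c + y = 106.4. δu = √(δc² + δy²) = √(0.118 + 35.7) = 5.98, so δu/u = 0.0562.
Q is then a monomial in u, q, a:
δQ/Q = √((δu/u)² + (-1·δq/q)² + (-2·δa/a)²) = √(0.00316 + 0.00518 + 0.0484) = 0.238
Q = 0.1907, so δQ = 0.238 × 0.1907 = 0.0454.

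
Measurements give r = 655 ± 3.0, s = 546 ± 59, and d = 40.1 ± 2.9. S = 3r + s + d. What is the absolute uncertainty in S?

59.8

Each term contributes (cᵢ δxᵢ)² to (δS)²:
  (3·δr)² = 81.0;  (δs)² = 3480;  (δd)² = 8.41
δS = √(3570) = 59.8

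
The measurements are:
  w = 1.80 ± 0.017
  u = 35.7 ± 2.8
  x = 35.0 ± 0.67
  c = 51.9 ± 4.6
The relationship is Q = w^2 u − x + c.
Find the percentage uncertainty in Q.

Let p = w^2·u = 116. δp/p = √((2·δw/w)² + (1·δu/u)²) = √(0.000357 + 0.00615) = 0.0807, so δp = 9.33.
Q = p − x + c: δQ = √(δp² + δx² + δc²) = √(87.1 + 0.449 + 21.2) = 10.4
Q = 133, so δQ/Q = 10.4/133 = 0.0786.

7.86%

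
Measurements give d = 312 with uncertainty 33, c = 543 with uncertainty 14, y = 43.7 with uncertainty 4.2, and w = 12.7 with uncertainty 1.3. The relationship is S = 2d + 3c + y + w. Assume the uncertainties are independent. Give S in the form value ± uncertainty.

2310 ± 78.4

For a sum/difference, combine absolute errors in quadrature:
  (2·δd)² = 4360;  (3·δc)² = 1760;  (δy)² = 17.6;  (δw)² = 1.69
δS = √(6140) = 78.4
S = 2310.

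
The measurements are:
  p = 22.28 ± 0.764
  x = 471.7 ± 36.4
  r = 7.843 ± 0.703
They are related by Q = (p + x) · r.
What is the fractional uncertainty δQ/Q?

Let u = p + x = 494.0. δu = √(δp² + δx²) = √(0.584 + 1320) = 36.4, so δu/u = 0.0737.
Q is then a monomial in u, r:
δQ/Q = √((δu/u)² + (1·δr/r)²) = √(0.00543 + 0.00803) = 0.116

0.116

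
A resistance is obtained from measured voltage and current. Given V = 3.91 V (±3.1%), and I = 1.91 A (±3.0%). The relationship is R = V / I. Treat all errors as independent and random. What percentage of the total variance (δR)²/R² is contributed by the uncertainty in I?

(δR/R)² = (1·δV/V)² + (-1·δI/I)²
  V term: (1×0.0310)² = 0.000961
  I term: (-1×0.0300)² = 0.000900
Total = 0.00186. Share from I = 0.000900/0.00186 = 0.484.

48.4%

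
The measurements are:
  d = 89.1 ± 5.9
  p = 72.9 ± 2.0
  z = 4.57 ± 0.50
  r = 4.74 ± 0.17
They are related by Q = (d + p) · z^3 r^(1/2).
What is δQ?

Let u = d + p = 162. δu = √(δd² + δp²) = √(34.8 + 4.00) = 6.23, so δu/u = 0.0385.
Q is then a monomial in u, z, r:
δQ/Q = √((δu/u)² + (3·δz/z)² + (½·δr/r)²) = √(0.00148 + 0.108 + 0.000322) = 0.331
Q = 33700, so δQ = 0.331 × 33700 = 11100.

11100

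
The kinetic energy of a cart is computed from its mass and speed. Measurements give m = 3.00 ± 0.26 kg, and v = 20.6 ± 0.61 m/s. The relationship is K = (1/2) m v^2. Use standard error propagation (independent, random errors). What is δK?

Since K is a product/quotient, work with relative uncertainties:
  (1·δm/m)² = (1×0.0867)² = 0.00751;  (2·δv/v)² = (2×0.0296)² = 0.00351
δK/K = √(0.0110) = 0.105
K = 637 J, so δK = 0.105 × 637 = 66.8 J.

66.8 J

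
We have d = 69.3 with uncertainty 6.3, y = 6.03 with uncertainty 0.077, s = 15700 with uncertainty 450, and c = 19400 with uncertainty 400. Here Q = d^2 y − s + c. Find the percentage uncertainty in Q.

16.3%

Let p = d^2·y = 29000. δp/p = √((2·δd/d)² + (1·δy/y)²) = √(0.0331 + 0.000163) = 0.182, so δp = 5280.
Q = p − s + c: δQ = √(δp² + δs² + δc²) = √(2.79e+07 + 2.02e+05 + 1.6e+05) = 5310
Q = 32700, so δQ/Q = 5310/32700 = 0.163.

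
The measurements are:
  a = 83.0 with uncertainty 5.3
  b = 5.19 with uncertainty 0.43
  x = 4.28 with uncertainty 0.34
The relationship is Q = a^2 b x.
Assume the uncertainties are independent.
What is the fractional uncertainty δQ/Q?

Each factor contributes (exponent × relative error)² to (δQ/Q)²:
  (2·δa/a)² = (2×0.0639)² = 0.0163;  (1·δb/b)² = (1×0.0829)² = 0.00686;  (1·δx/x)² = (1×0.0794)² = 0.00631
δQ/Q = √(0.0295) = 0.172

0.172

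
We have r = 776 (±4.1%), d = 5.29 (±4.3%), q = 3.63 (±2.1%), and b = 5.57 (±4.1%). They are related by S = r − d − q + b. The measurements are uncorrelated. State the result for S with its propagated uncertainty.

Each term contributes (cᵢ δxᵢ)² to (δS)²:
  (δr)² = 1010;  (δd)² = 0.0517;  (δq)² = 0.00581;  (δb)² = 0.0522
δS = √(1010) = 31.8
S = 773.

773 ± 31.8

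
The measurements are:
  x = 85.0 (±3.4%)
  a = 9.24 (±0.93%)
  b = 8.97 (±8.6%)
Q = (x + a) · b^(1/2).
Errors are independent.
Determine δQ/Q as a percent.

Let u = x + a = 94.2. δu = √(δx² + δa²) = √(8.35 + 0.00738) = 2.89, so δu/u = 0.0307.
Q is then a monomial in u, b:
δQ/Q = √((δu/u)² + (½·δb/b)²) = √(0.000941 + 0.00185) = 0.0528

5.28%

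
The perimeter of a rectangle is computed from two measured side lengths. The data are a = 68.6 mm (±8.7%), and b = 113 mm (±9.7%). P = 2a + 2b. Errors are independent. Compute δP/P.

0.0687

P is a linear combination, so absolute uncertainties add in quadrature:
  (2·δa)² = 142;  (2·δb)² = 481
δP = √(623) = 25.0 mm
P = 363 mm, so δP/P = 25.0/363 = 0.0687.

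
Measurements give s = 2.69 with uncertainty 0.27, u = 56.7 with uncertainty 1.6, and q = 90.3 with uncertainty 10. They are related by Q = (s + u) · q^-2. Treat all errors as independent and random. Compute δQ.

0.00163

Let w = s + u = 59.4. δw = √(δs² + δu²) = √(0.0729 + 2.56) = 1.62, so δw/w = 0.0273.
Q is then a monomial in w, q:
δQ/Q = √((δw/w)² + (-2·δq/q)²) = √(0.000746 + 0.0491) = 0.223
Q = 0.00728, so δQ = 0.223 × 0.00728 = 0.00163.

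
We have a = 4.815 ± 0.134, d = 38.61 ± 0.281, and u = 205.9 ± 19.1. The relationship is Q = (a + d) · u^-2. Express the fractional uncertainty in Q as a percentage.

Let w = a + d = 43.42. δw = √(δa² + δd²) = √(0.0180 + 0.0790) = 0.311, so δw/w = 0.00717.
Q is then a monomial in w, u:
δQ/Q = √((δw/w)² + (-2·δu/u)²) = √(5.14e-05 + 0.0344) = 0.186

18.6%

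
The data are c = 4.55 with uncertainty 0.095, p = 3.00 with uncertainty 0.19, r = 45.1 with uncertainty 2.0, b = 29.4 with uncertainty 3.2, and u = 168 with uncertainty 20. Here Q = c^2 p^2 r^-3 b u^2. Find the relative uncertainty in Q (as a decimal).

0.323

For a monomial Q ∝ c^2, p^2, r^-3, b, u^2, fractional errors add in quadrature:
  (2·δc/c)² = (2×0.0209)² = 0.00174;  (2·δp/p)² = (2×0.0633)² = 0.0160;  (-3·δr/r)² = (-3×0.0443)² = 0.0177;  (1·δb/b)² = (1×0.109)² = 0.0118;  (2·δu/u)² = (2×0.119)² = 0.0567
δQ/Q = √(0.104) = 0.323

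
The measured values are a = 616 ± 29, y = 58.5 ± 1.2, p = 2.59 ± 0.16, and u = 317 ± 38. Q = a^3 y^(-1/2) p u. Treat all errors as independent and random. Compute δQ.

4.91e+09

Q is a product of powers, so relative uncertainties combine in quadrature:
  (3·δa/a)² = (3×0.0471)² = 0.0199;  (−½·δy/y)² = (-0.5×0.0205)² = 0.000105;  (1·δp/p)² = (1×0.0618)² = 0.00382;  (1·δu/u)² = (1×0.120)² = 0.0144
δQ/Q = √(0.0382) = 0.196
Q = 2.51e+10, so δQ = 0.196 × 2.51e+10 = 4.91e+09.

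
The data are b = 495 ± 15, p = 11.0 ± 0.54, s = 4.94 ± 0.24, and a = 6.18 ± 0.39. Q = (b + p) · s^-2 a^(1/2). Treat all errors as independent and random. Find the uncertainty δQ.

Let u = b + p = 506. δu = √(δb² + δp²) = √(225 + 0.292) = 15.0, so δu/u = 0.0297.
Q is then a monomial in u, s, a:
δQ/Q = √((δu/u)² + (-2·δs/s)² + (½·δa/a)²) = √(0.000880 + 0.00944 + 0.000996) = 0.106
Q = 51.5, so δQ = 0.106 × 51.5 = 5.48.

5.48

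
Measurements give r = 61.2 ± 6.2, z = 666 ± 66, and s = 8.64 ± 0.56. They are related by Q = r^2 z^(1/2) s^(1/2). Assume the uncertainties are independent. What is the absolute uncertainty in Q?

Relative error in a monomial: (δQ/Q)² = Σ (nᵢ · δxᵢ/xᵢ)².
  (2·δr/r)² = (2×0.101)² = 0.0411;  (½·δz/z)² = (0.5×0.0991)² = 0.00246;  (½·δs/s)² = (0.5×0.0648)² = 0.00105
δQ/Q = √(0.0446) = 0.211
Q = 2.84e+05, so δQ = 0.211 × 2.84e+05 = 60000.

60000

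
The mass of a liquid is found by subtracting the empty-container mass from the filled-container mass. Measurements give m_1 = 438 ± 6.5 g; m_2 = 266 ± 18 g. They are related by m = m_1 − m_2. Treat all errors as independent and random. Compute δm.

Each term contributes (cᵢ δxᵢ)² to (δm)²:
  (δm_1)² = 42.2;  (δm_2)² = 324
δm = √(366) = 19.1 g

19.1 g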